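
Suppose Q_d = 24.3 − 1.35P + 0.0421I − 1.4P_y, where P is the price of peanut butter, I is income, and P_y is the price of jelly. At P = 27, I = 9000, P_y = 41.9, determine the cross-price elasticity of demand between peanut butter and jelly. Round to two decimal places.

-0.19

At the given point, Q_d = 24.3 − 1.35(27) + 0.0421(9000) − 1.4(41.9) = 24.3 − 36.45 + 378.9 − 58.66 = 308.09.
∂Q_d/∂P_y = −1.4, so E_xy = -1.4·(41.9/308.09) ≈ -0.19.
E_xy < 0: the goods are complements.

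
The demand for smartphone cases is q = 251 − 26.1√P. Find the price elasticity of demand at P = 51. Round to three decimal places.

-1.442

At P = 51, q = 64.6087.
dq/dP = −26.1/(2√P) = −26.1/(2·7.1414).
Point elasticity E = (dq/dP)·(P/q) = -1.8274 × 51/64.6087 ≈ -1.442.
|E| > 1, so demand is elastic at this price.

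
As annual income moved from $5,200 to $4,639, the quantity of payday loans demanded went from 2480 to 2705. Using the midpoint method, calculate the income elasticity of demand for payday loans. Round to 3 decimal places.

%ΔQ = (2705 − 2480)/[(2480+2705)/2] = 225/2592.5 ≈ 0.0868.
%ΔI = (4,639 − 5,200)/[(5,200+4,639)/2] = -561/4919.5 ≈ -0.1140.
E_I = %ΔQ/%ΔI ≈ -0.761.
E_I < 0: inferior good.

-0.761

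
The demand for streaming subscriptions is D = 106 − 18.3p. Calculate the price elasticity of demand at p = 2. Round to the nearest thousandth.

At p = 2, D = 69.4.
dD/dp = −18.3.
Point elasticity E = (dD/dp)·(p/D) = -18.3 × 2/69.4 ≈ -0.527.
|E| < 1, so demand is inelastic at this price.

-0.527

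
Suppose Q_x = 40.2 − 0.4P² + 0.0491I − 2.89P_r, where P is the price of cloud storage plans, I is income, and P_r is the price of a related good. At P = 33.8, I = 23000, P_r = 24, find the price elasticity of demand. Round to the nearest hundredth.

First evaluate Q_x: 40.2 − 0.4(33.8)² + 0.0491(23000) − 2.89(24) = 40.2 − 456.976 + 1129.3 − 69.36 = 643.164.
∂Q_x/∂P = −2·0.4·P = -27.04, so E_p = -27.04·(33.8/643.164) ≈ -1.42.
|E_p| > 1: demand is elastic.

-1.42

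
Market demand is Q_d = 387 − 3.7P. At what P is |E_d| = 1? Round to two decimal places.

For linear demand Q_d = a − bP, E = −bP/(a − bP). |E| = 1 ⇒ bP = a − bP ⇒ P = a/(2b).
P = 387/(2·3.7) ≈ 52.30.

52.30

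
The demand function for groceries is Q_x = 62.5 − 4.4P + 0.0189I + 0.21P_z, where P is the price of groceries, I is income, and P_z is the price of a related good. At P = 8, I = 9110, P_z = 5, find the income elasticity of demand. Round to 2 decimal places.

0.86

At the given point, Q_x = 62.5 − 4.4(8) + 0.0189(9110) + 0.21(5) = 62.5 − 35.2 + 172.179 + 1.05 = 200.529.
∂Q_x/∂I = +0.0189, so E_I = 0.0189·(9110/200.529) ≈ 0.86.
E_I ∈ (0,1): normal good (necessity).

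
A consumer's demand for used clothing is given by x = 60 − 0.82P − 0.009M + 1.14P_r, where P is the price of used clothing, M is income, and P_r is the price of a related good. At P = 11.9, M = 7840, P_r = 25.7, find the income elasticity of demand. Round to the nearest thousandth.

-7.857

x = 60 − 0.82(11.9) − 0.009(7840) + 1.14(25.7) = 60 − 9.758 − 70.56 + 29.298 = 8.98.
∂x/∂M = −0.009, so E_I = -0.009·(7840/8.98) ≈ -7.857.
E_I < 0: inferior good.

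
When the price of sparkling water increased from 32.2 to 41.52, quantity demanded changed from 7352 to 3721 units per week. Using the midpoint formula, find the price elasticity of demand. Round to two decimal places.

-2.59

%ΔQ = (3721 − 7352)/[(7352 + 3721)/2] = -3631/5536.5 ≈ -0.6558.
%Δp = (41.52 − 32.2)/[(32.2 + 41.52)/2] = 9.32/36.86 ≈ 0.2528.
Arc elasticity E = %ΔQ/%Δp ≈ -0.6558/0.2528 ≈ -2.59.
|E| > 1: demand is elastic over this range.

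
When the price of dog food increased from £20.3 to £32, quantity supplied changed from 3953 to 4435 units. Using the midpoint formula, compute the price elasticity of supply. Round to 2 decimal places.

0.26

%Δq = (4435 − 3953)/[(3953 + 4435)/2] = 482/4194 ≈ 0.1149.
%ΔP = (32 − 20.3)/[(20.3 + 32)/2] = 11.7/26.15 ≈ 0.4474.
Arc elasticity E = %Δq/%ΔP ≈ 0.1149/0.4474 ≈ 0.26.
|E| < 1: supply is inelastic over this range.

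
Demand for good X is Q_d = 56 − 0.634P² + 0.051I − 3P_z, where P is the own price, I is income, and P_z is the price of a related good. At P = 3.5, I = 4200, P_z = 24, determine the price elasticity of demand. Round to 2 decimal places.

-0.08

Evaluating quantity at (P, I, P_z) gives Q_d = 56 − 0.634(3.5)² + 0.051(4200) − 3(24) = 56 − 7.7665 + 214.2 − 72 = 190.4335.
∂Q_d/∂P = −2·0.634·P = -4.438, so E_p = -4.438·(3.5/190.4335) ≈ -0.08.
|E_p| < 1: demand is inelastic.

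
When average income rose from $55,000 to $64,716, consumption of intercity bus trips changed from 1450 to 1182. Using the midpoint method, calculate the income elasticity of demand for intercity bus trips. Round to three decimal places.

%ΔQ = (1182 − 1450)/[(1450+1182)/2] = -268/1316 ≈ -0.2036.
%ΔI = (64,716 − 55,000)/[(55,000+64,716)/2] = 9716/59858 ≈ 0.1623.
E_I = %ΔQ/%ΔI ≈ -1.255.
E_I < 0: inferior good.

-1.255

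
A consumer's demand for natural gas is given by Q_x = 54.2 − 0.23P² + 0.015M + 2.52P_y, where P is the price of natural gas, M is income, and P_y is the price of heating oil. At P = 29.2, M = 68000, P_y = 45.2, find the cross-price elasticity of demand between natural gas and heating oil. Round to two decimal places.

At the given point, Q_x = 54.2 − 0.23(29.2)² + 0.015(68000) + 2.52(45.2) = 54.2 − 196.1072 + 1020 + 113.904 = 991.9968.
∂Q_x/∂P_y = +2.52, so E_xy = 2.52·(45.2/991.9968) ≈ 0.11.
E_xy > 0: the goods are substitutes.

0.11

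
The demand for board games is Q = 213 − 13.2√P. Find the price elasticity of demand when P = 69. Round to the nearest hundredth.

-0.53

At P = 69, Q = 103.3526.
dQ/dP = −13.2/(2√P) = −13.2/(2·8.3066).
Point elasticity E = (dQ/dP)·(P/Q) = -0.7945 × 69/103.3526 ≈ -0.53.
|E| < 1, so demand is inelastic at this price.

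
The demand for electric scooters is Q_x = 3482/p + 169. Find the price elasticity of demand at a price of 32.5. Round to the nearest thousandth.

At p = 32.5, Q_x = 276.1385.
dQ_x/dp = −3482/p² = −3.2966.
Point elasticity E = (dQ_x/dp)·(p/Q_x) = -3.2966 × 32.5/276.1385 ≈ -0.388.
|E| < 1, so demand is inelastic at this price.

-0.388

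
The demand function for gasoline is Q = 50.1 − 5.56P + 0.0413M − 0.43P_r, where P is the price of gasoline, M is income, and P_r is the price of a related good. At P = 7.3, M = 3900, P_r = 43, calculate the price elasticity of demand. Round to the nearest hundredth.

Substituting, Q = 50.1 − 5.56(7.3) + 0.0413(3900) − 0.43(43) = 50.1 − 40.588 + 161.07 − 18.49 = 152.092.
∂Q/∂P = −5.56, so E_p = (−5.56)·(7.3/152.092) ≈ -0.27.
|E_p| < 1: demand is inelastic.

-0.27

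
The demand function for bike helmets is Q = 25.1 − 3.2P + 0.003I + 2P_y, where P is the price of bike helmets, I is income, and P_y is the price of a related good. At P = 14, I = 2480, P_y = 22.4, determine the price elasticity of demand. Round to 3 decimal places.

-1.377

Evaluating quantity at (P, I, P_y) gives Q = 25.1 − 3.2(14) + 0.003(2480) + 2(22.4) = 25.1 − 44.8 + 7.44 + 44.8 = 32.54.
∂Q/∂P = −3.2, so E_p = (−3.2)·(14/32.54) ≈ -1.377.
|E_p| > 1: demand is elastic.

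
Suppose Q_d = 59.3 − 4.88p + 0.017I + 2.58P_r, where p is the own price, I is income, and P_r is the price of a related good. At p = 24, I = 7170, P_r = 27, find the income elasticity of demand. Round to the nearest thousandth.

Q_d = 59.3 − 4.88(24) + 0.017(7170) + 2.58(27) = 59.3 − 117.12 + 121.89 + 69.66 = 133.73.
∂Q_d/∂I = +0.017, so E_I = 0.017·(7170/133.73) ≈ 0.911.
E_I ∈ (0,1): normal good (necessity).

0.911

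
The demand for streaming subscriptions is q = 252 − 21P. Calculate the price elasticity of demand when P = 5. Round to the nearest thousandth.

At P = 5, q = 147.
dq/dP = −21.
Point elasticity E = (dq/dP)·(P/q) = -21 × 5/147 ≈ -0.714.
|E| < 1, so demand is inelastic at this price.

-0.714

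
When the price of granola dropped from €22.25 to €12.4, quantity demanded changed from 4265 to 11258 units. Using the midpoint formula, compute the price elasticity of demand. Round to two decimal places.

-1.58

%Δq = (11258 − 4265)/[(4265 + 11258)/2] = 6993/7761.5 ≈ 0.9010.
%Δp = (12.4 − 22.25)/[(22.25 + 12.4)/2] = -9.85/17.325 ≈ -0.5685.
Arc elasticity E = %Δq/%Δp ≈ 0.9010/-0.5685 ≈ -1.58.
|E| > 1: demand is elastic over this range.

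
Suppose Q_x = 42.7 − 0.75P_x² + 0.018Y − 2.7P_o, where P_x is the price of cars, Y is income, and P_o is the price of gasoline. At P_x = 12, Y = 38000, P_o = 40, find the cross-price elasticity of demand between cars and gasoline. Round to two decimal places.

-0.21

Substituting, Q_x = 42.7 − 0.75(12)² + 0.018(38000) − 2.7(40) = 42.7 − 108 + 684 − 108 = 510.7.
∂Q_x/∂P_o = −2.7, so E_xy = -2.7·(40/510.7) ≈ -0.21.
E_xy < 0: the goods are complements.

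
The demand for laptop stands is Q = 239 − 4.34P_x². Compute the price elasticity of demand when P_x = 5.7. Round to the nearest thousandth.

At P_x = 5.7, Q = 97.9934.
dQ/dP_x = −2·4.34·P_x = −49.476.
Point elasticity E = (dQ/dP_x)·(P_x/Q) = -49.476 × 5.7/97.9934 ≈ -2.878.
|E| > 1, so demand is elastic at this price.

-2.878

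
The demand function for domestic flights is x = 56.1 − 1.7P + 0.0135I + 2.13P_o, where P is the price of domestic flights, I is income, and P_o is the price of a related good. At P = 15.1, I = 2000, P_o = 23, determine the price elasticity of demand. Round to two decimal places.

-0.24

x = 56.1 − 1.7(15.1) + 0.0135(2000) + 2.13(23) = 56.1 − 25.67 + 27 + 48.99 = 106.42.
∂x/∂P = −1.7, so E_p = (−1.7)·(15.1/106.42) ≈ -0.24.
|E_p| < 1: demand is inelastic.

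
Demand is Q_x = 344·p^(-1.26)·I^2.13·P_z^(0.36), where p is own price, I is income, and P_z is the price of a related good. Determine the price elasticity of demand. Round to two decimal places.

For a Cobb–Douglas (constant-elasticity) form Q_x = A·p^α·…, the elasticity with respect to p equals the exponent α at every point.
Here the exponent on p is -1.26, so the price elasticity of demand is -1.26.

-1.26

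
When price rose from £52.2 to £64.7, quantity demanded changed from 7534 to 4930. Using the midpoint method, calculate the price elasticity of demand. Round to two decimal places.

%ΔQ = (4930 − 7534)/[(7534 + 4930)/2] = -2604/6232 ≈ -0.4178.
%ΔP = (64.7 − 52.2)/[(52.2 + 64.7)/2] = 12.5/58.45 ≈ 0.2139.
Arc elasticity E = %ΔQ/%ΔP ≈ -0.4178/0.2139 ≈ -1.95.
|E| > 1: demand is elastic over this range.

-1.95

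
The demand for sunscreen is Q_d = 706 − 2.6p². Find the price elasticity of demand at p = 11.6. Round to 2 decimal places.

-1.96

At p = 11.6, Q_d = 356.144.
dQ_d/dp = −2·2.6·p = −60.32.
Point elasticity E = (dQ_d/dp)·(p/Q_d) = -60.32 × 11.6/356.144 ≈ -1.96.
|E| > 1, so demand is elastic at this price.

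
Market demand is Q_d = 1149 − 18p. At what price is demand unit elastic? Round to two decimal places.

31.92

For linear demand Q_d = a − bp, E = −bp/(a − bp). |E| = 1 ⇒ bp = a − bp ⇒ p = a/(2b).
p = 1149/(2·18) ≈ 31.92.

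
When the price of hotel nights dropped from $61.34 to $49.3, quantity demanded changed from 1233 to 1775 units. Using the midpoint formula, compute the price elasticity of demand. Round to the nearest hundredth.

-1.66

%Δq = (1775 − 1233)/[(1233 + 1775)/2] = 542/1504 ≈ 0.3604.
%Δp = (49.3 − 61.34)/[(61.34 + 49.3)/2] = -12.04/55.32 ≈ -0.2176.
Arc elasticity E = %Δq/%Δp ≈ 0.3604/-0.2176 ≈ -1.66.
|E| > 1: demand is elastic over this range.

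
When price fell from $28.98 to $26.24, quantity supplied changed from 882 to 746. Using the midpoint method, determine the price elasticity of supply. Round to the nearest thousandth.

1.684

%Δq = (746 − 882)/[(882 + 746)/2] = -136/814 ≈ -0.1671.
%Δp = (26.24 − 28.98)/[(28.98 + 26.24)/2] = -2.74/27.61 ≈ -0.0992.
Arc elasticity E = %Δq/%Δp ≈ -0.1671/-0.0992 ≈ 1.684.
|E| > 1: supply is elastic over this range.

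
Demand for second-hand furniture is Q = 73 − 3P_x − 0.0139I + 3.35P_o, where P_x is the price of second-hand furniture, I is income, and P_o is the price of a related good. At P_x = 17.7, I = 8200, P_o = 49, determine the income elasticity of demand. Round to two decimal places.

Evaluating quantity at (P_x, I, P_o) gives Q = 73 − 3(17.7) − 0.0139(8200) + 3.35(49) = 73 − 53.1 − 113.98 + 164.15 = 70.07.
∂Q/∂I = −0.0139, so E_I = -0.0139·(8200/70.07) ≈ -1.63.
E_I < 0: inferior good.

-1.63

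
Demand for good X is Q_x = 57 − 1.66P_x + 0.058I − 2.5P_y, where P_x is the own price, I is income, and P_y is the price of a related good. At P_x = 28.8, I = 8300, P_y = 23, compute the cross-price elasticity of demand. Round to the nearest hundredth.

Evaluating quantity at (P_x, I, P_y) gives Q_x = 57 − 1.66(28.8) + 0.058(8300) − 2.5(23) = 57 − 47.808 + 481.4 − 57.5 = 433.092.
∂Q_x/∂P_y = −2.5, so E_xy = -2.5·(23/433.092) ≈ -0.13.
E_xy < 0: the goods are complements.

-0.13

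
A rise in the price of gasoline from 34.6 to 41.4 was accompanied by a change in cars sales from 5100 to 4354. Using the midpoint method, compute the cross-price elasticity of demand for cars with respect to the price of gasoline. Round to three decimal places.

-0.882

%ΔQ_x = (4354 − 5100)/[(5100+4354)/2] = -746/4727 ≈ -0.1578.
%ΔP_y = (41.4 − 34.6)/[(34.6+41.4)/2] ≈ 0.1789.
E_xy = -0.1578/0.1789 ≈ -0.882.
E_xy < 0, so cars and gasoline are complements.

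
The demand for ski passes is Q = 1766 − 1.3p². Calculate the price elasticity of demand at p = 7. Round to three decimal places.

-0.075

At p = 7, Q = 1702.3.
dQ/dp = −2·1.3·p = −18.2.
Point elasticity E = (dQ/dp)·(p/Q) = -18.2 × 7/1702.3 ≈ -0.075.
|E| < 1, so demand is inelastic at this price.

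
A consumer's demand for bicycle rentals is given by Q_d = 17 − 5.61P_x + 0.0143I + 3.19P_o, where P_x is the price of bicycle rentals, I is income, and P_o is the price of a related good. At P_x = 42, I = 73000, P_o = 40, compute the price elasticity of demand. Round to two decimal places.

-0.25

At the given point, Q_d = 17 − 5.61(42) + 0.0143(73000) + 3.19(40) = 17 − 235.62 + 1043.9 + 127.6 = 952.88.
∂Q_d/∂P_x = −5.61, so E_p = (−5.61)·(42/952.88) ≈ -0.25.
|E_p| < 1: demand is inelastic.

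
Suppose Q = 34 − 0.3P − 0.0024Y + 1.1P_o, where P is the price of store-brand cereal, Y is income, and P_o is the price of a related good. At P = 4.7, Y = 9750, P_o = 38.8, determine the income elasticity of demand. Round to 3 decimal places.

First evaluate Q: 34 − 0.3(4.7) − 0.0024(9750) + 1.1(38.8) = 34 − 1.41 − 23.4 + 42.68 = 51.87.
∂Q/∂Y = −0.0024, so E_I = -0.0024·(9750/51.87) ≈ -0.451.
E_I < 0: inferior good.

-0.451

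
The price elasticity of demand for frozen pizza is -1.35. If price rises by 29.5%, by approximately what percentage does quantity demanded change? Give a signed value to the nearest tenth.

%ΔQ ≈ E × %ΔP = (-1.35) × (29.5%) ≈ -39.8%.

-39.8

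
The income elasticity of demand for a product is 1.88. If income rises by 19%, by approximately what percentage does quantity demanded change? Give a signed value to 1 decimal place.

%ΔQ ≈ E × %ΔI = (1.88) × (19%) ≈ 35.7%.

35.7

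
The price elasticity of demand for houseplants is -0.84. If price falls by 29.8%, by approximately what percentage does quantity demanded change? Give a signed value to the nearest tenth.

%ΔQ ≈ E × %ΔP = (-0.84) × (-29.8%) ≈ 25.0%.

25.0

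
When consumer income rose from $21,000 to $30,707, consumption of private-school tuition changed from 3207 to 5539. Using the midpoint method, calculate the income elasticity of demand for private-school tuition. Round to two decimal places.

%ΔQ = (5539 − 3207)/[(3207+5539)/2] = 2332/4373 ≈ 0.5333.
%ΔI = (30,707 − 21,000)/[(21,000+30,707)/2] = 9707/25853.5 ≈ 0.3755.
E_I = %ΔQ/%ΔI ≈ 1.42.
E_I > 1: normal good (luxury).

1.42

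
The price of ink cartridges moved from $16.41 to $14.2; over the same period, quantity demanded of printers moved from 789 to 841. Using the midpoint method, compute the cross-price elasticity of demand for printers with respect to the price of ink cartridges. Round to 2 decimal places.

-0.44

%ΔQ_x = (841 − 789)/[(789+841)/2] = 52/815 ≈ 0.0638.
%ΔP_y = (14.2 − 16.41)/[(16.41+14.2)/2] ≈ -0.1444.
E_xy = 0.0638/-0.1444 ≈ -0.44.
E_xy < 0, so printers and ink cartridges are complements.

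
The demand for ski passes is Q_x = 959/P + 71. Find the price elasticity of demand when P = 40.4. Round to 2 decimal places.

-0.25

At P = 40.4, Q_x = 94.7376.
dQ_x/dP = −959/P² = −0.5876.
Point elasticity E = (dQ_x/dP)·(P/Q_x) = -0.5876 × 40.4/94.7376 ≈ -0.25.
|E| < 1, so demand is inelastic at this price.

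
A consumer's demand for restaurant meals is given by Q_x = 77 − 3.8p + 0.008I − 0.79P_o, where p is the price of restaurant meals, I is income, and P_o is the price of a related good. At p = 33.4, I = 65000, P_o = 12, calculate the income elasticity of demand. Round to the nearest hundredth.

1.13

Q_x = 77 − 3.8(33.4) + 0.008(65000) − 0.79(12) = 77 − 126.92 + 520 − 9.48 = 460.6.
∂Q_x/∂I = +0.008, so E_I = 0.008·(65000/460.6) ≈ 1.13.
E_I > 1: normal good (luxury).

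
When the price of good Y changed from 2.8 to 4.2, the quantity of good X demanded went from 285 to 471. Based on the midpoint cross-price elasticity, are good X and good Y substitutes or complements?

substitutes

%ΔQ_x = (471 − 285)/[(285+471)/2] = 186/378 ≈ 0.4921.
%ΔP_y = (4.2 − 2.8)/[(2.8+4.2)/2] ≈ 0.4000.
E_xy = 0.4921/0.4000 ≈ 1.230.
E_xy > 0, so the goods are substitutes.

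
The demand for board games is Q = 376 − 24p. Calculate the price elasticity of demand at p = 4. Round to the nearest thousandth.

-0.343

At p = 4, Q = 280.
dQ/dp = −24.
Point elasticity E = (dQ/dp)·(p/Q) = -24 × 4/280 ≈ -0.343.
|E| < 1, so demand is inelastic at this price.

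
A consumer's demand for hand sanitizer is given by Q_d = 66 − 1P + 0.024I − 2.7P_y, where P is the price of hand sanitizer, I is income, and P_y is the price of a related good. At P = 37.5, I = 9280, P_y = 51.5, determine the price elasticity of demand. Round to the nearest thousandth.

First evaluate Q_d: 66 − 1(37.5) + 0.024(9280) − 2.7(51.5) = 66 − 37.5 + 222.72 − 139.05 = 112.17.
∂Q_d/∂P = −1, so E_p = (−1)·(37.5/112.17) ≈ -0.334.
|E_p| < 1: demand is inelastic.

-0.334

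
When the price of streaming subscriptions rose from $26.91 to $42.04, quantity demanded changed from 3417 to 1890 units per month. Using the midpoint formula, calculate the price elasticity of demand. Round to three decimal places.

%Δq = (1890 − 3417)/[(3417 + 1890)/2] = -1527/2653.5 ≈ -0.5755.
%ΔP = (42.04 − 26.91)/[(26.91 + 42.04)/2] = 15.13/34.475 ≈ 0.4389.
Arc elasticity E = %Δq/%ΔP ≈ -0.5755/0.4389 ≈ -1.311.
|E| > 1: demand is elastic over this range.

-1.311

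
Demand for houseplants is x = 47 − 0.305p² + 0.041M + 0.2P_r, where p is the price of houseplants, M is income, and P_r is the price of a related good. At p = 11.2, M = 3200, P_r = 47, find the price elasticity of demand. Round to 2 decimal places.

First evaluate x: 47 − 0.305(11.2)² + 0.041(3200) + 0.2(47) = 47 − 38.2592 + 131.2 + 9.4 = 149.3408.
∂x/∂p = −2·0.305·p = -6.832, so E_p = -6.832·(11.2/149.3408) ≈ -0.51.
|E_p| < 1: demand is inelastic.

-0.51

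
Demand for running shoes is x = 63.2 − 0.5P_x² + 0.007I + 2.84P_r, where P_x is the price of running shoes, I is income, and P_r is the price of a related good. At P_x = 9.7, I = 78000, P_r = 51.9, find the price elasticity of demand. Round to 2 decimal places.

Evaluating quantity at (P_x, I, P_r) gives x = 63.2 − 0.5(9.7)² + 0.007(78000) + 2.84(51.9) = 63.2 − 47.045 + 546 + 147.396 = 709.551.
∂x/∂P_x = −2·0.5·P_x = -9.7, so E_p = -9.7·(9.7/709.551) ≈ -0.13.
|E_p| < 1: demand is inelastic.

-0.13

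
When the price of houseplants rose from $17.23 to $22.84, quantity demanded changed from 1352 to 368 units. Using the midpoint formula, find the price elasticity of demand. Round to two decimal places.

%Δq = (368 − 1352)/[(1352 + 368)/2] = -984/860 ≈ -1.1442.
%ΔP = (22.84 − 17.23)/[(17.23 + 22.84)/2] = 5.61/20.035 ≈ 0.2800.
Arc elasticity E = %Δq/%ΔP ≈ -1.1442/0.2800 ≈ -4.09.
|E| > 1: demand is elastic over this range.

-4.09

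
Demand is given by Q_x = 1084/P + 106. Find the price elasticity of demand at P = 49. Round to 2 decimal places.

At P = 49, Q_x = 128.1224.
dQ_x/dP = −1084/P² = −0.4515.
Point elasticity E = (dQ_x/dP)·(P/Q_x) = -0.4515 × 49/128.1224 ≈ -0.17.
|E| < 1, so demand is inelastic at this price.

-0.17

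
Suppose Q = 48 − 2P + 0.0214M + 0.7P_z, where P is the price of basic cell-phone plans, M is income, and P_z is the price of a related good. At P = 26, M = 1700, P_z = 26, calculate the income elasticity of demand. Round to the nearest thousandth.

Evaluating quantity at (P, M, P_z) gives Q = 48 − 2(26) + 0.0214(1700) + 0.7(26) = 48 − 52 + 36.38 + 18.2 = 50.58.
∂Q/∂M = +0.0214, so E_I = 0.0214·(1700/50.58) ≈ 0.719.
E_I ∈ (0,1): normal good (necessity).

0.719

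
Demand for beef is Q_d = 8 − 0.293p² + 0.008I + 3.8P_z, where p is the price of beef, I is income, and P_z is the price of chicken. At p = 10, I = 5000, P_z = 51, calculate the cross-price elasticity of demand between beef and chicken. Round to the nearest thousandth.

Evaluating quantity at (p, I, P_z) gives Q_d = 8 − 0.293(10)² + 0.008(5000) + 3.8(51) = 8 − 29.3 + 40 + 193.8 = 212.5.
∂Q_d/∂P_z = +3.8, so E_xy = 3.8·(51/212.5) ≈ 0.912.
E_xy > 0: the goods are substitutes.

0.912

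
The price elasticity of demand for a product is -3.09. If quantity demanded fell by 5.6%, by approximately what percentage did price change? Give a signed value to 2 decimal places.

%ΔQ ≈ E × %ΔP ⇒ %ΔP = %ΔQ / E = (-5.6%)/(-3.09) ≈ 1.81%.

1.81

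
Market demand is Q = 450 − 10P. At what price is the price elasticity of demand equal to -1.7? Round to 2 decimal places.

Set −bP/(a − bP) = −1.7 ⇒ bP = 1.7(a − bP) ⇒ bP(1+1.7) = 1.7·a.
P = 1.7·450/(10·2.7) ≈ 28.33.

28.33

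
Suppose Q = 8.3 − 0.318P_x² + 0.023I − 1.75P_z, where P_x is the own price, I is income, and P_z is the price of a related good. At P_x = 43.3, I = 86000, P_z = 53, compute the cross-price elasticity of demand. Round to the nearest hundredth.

-0.07

Evaluating quantity at (P_x, I, P_z) gives Q = 8.3 − 0.318(43.3)² + 0.023(86000) − 1.75(53) = 8.3 − 596.215 + 1978 − 92.75 = 1297.335.
∂Q/∂P_z = −1.75, so E_xy = -1.75·(53/1297.335) ≈ -0.07.
E_xy < 0: the goods are complements.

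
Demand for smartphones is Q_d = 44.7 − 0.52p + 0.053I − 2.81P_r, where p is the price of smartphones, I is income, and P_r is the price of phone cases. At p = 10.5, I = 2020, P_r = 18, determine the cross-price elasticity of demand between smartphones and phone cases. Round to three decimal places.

-0.528

Evaluating quantity at (p, I, P_r) gives Q_d = 44.7 − 0.52(10.5) + 0.053(2020) − 2.81(18) = 44.7 − 5.46 + 107.06 − 50.58 = 95.72.
∂Q_d/∂P_r = −2.81, so E_xy = -2.81·(18/95.72) ≈ -0.528.
E_xy < 0: the goods are complements.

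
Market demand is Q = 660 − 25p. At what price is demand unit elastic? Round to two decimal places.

13.20

For linear demand Q = a − bp, E = −bp/(a − bp). |E| = 1 ⇒ bp = a − bp ⇒ p = a/(2b).
p = 660/(2·25) = 13.20.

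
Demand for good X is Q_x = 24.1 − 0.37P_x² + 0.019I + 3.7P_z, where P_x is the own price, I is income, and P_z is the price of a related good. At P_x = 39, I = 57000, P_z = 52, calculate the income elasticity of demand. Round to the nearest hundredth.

Q_x = 24.1 − 0.37(39)² + 0.019(57000) + 3.7(52) = 24.1 − 562.77 + 1083 + 192.4 = 736.73.
∂Q_x/∂I = +0.019, so E_I = 0.019·(57000/736.73) ≈ 1.47.
E_I > 1: normal good (luxury).

1.47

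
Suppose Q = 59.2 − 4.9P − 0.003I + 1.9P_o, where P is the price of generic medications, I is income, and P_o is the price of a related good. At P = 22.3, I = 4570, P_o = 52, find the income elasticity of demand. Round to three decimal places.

-0.391

Q = 59.2 − 4.9(22.3) − 0.003(4570) + 1.9(52) = 59.2 − 109.27 − 13.71 + 98.8 = 35.02.
∂Q/∂I = −0.003, so E_I = -0.003·(4570/35.02) ≈ -0.391.
E_I < 0: inferior good.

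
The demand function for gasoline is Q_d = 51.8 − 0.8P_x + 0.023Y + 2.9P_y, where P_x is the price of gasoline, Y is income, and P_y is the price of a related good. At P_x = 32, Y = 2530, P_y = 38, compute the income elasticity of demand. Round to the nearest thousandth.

At the given point, Q_d = 51.8 − 0.8(32) + 0.023(2530) + 2.9(38) = 51.8 − 25.6 + 58.19 + 110.2 = 194.59.
∂Q_d/∂Y = +0.023, so E_I = 0.023·(2530/194.59) ≈ 0.299.
E_I ∈ (0,1): normal good (necessity).

0.299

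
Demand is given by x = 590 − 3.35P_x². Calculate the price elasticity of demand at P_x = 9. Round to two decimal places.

-1.70

At P_x = 9, x = 318.65.
dx/dP_x = −2·3.35·P_x = −60.3.
Point elasticity E = (dx/dP_x)·(P_x/x) = -60.3 × 9/318.65 ≈ -1.70.
|E| > 1, so demand is elastic at this price.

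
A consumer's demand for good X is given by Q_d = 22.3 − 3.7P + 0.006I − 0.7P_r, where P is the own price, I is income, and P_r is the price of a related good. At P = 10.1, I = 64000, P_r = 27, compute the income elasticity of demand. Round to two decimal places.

1.10

At the given point, Q_d = 22.3 − 3.7(10.1) + 0.006(64000) − 0.7(27) = 22.3 − 37.37 + 384 − 18.9 = 350.03.
∂Q_d/∂I = +0.006, so E_I = 0.006·(64000/350.03) ≈ 1.10.
E_I > 1: normal good (luxury).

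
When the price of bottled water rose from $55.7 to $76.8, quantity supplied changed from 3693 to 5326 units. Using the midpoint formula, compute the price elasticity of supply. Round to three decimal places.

%Δq = (5326 − 3693)/[(3693 + 5326)/2] = 1633/4509.5 ≈ 0.3621.
%Δp = (76.8 − 55.7)/[(55.7 + 76.8)/2] = 21.1/66.25 ≈ 0.3185.
Arc elasticity E = %Δq/%Δp ≈ 0.3621/0.3185 ≈ 1.137.
|E| > 1: supply is elastic over this range.

1.137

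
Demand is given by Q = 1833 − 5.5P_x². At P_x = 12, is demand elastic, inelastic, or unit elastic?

elastic

At P_x = 12, Q = 1041.
dQ/dP_x = −2·5.5·P_x = −132.
Point elasticity E = (dQ/dP_x)·(P_x/Q) = -132 × 12/1041 ≈ -1.522.
|E| ≈ 1.522 > 1, so demand is elastic.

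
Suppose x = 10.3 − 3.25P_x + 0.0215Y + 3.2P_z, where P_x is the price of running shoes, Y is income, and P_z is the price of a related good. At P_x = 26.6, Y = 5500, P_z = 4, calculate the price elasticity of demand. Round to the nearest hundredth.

-1.57

First evaluate x: 10.3 − 3.25(26.6) + 0.0215(5500) + 3.2(4) = 10.3 − 86.45 + 118.25 + 12.8 = 54.9.
∂x/∂P_x = −3.25, so E_p = (−3.25)·(26.6/54.9) ≈ -1.57.
|E_p| > 1: demand is elastic.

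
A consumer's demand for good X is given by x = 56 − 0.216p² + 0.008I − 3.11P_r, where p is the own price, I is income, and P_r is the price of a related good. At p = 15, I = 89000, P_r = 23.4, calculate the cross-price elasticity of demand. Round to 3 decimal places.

-0.113

Evaluating quantity at (p, I, P_r) gives x = 56 − 0.216(15)² + 0.008(89000) − 3.11(23.4) = 56 − 48.6 + 712 − 72.774 = 646.626.
∂x/∂P_r = −3.11, so E_xy = -3.11·(23.4/646.626) ≈ -0.113.
E_xy < 0: the goods are complements.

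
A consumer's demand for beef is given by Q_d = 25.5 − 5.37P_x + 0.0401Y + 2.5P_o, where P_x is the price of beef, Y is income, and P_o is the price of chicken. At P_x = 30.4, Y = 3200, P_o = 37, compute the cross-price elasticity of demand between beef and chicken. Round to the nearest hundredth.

First evaluate Q_d: 25.5 − 5.37(30.4) + 0.0401(3200) + 2.5(37) = 25.5 − 163.248 + 128.32 + 92.5 = 83.072.
∂Q_d/∂P_o = +2.5, so E_xy = 2.5·(37/83.072) ≈ 1.11.
E_xy > 0: the goods are substitutes.

1.11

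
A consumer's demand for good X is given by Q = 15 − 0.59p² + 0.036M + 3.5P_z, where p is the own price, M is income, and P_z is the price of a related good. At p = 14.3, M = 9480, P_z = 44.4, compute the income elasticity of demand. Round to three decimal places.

0.873

Q = 15 − 0.59(14.3)² + 0.036(9480) + 3.5(44.4) = 15 − 120.6491 + 341.28 + 155.4 = 391.0309.
∂Q/∂M = +0.036, so E_I = 0.036·(9480/391.0309) ≈ 0.873.
E_I ∈ (0,1): normal good (necessity).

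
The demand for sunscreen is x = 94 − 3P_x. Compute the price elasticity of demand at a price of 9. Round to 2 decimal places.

-0.40

At P_x = 9, x = 67.
dx/dP_x = −3.
Point elasticity E = (dx/dP_x)·(P_x/x) = -3 × 9/67 ≈ -0.40.
|E| < 1, so demand is inelastic at this price.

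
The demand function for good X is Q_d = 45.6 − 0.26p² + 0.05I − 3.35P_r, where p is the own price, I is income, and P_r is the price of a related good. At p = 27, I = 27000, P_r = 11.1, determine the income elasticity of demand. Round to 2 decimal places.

At the given point, Q_d = 45.6 − 0.26(27)² + 0.05(27000) − 3.35(11.1) = 45.6 − 189.54 + 1350 − 37.185 = 1168.875.
∂Q_d/∂I = +0.05, so E_I = 0.05·(27000/1168.875) ≈ 1.15.
E_I > 1: normal good (luxury).

1.15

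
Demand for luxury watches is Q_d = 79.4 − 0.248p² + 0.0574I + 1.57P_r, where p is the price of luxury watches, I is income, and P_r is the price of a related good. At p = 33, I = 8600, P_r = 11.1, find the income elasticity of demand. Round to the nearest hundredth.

Evaluating quantity at (p, I, P_r) gives Q_d = 79.4 − 0.248(33)² + 0.0574(8600) + 1.57(11.1) = 79.4 − 270.072 + 493.64 + 17.427 = 320.395.
∂Q_d/∂I = +0.0574, so E_I = 0.0574·(8600/320.395) ≈ 1.54.
E_I > 1: normal good (luxury).

1.54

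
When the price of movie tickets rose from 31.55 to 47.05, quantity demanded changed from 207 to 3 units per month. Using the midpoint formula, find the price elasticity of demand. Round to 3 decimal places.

-4.926

%Δq = (3 − 207)/[(207 + 3)/2] = -204/105 ≈ -1.9429.
%ΔP = (47.05 − 31.55)/[(31.55 + 47.05)/2] = 15.5/39.3 ≈ 0.3944.
Arc elasticity E = %Δq/%ΔP ≈ -1.9429/0.3944 ≈ -4.926.
|E| > 1: demand is elastic over this range.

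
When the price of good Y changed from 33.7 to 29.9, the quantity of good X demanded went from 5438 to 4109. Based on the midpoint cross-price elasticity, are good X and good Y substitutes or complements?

substitutes

%ΔQ_x = (4109 − 5438)/[(5438+4109)/2] = -1329/4773.5 ≈ -0.2784.
%ΔP_y = (29.9 − 33.7)/[(33.7+29.9)/2] ≈ -0.1195.
E_xy = -0.2784/-0.1195 ≈ 2.330.
E_xy > 0, so the goods are substitutes.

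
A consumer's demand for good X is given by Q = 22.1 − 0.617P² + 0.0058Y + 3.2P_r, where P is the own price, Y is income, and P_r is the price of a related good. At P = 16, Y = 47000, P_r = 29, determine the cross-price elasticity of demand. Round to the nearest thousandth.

Evaluating quantity at (P, Y, P_r) gives Q = 22.1 − 0.617(16)² + 0.0058(47000) + 3.2(29) = 22.1 − 157.952 + 272.6 + 92.8 = 229.548.
∂Q/∂P_r = +3.2, so E_xy = 3.2·(29/229.548) ≈ 0.404.
E_xy > 0: the goods are substitutes.

0.404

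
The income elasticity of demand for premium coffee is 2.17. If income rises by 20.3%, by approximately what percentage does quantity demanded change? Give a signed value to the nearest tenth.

44.1

%ΔQ ≈ E × %ΔI = (2.17) × (20.3%) ≈ 44.1%.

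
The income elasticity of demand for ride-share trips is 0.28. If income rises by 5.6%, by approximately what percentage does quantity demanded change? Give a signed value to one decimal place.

1.6

%ΔQ ≈ E × %ΔI = (0.28) × (5.6%) ≈ 1.6%.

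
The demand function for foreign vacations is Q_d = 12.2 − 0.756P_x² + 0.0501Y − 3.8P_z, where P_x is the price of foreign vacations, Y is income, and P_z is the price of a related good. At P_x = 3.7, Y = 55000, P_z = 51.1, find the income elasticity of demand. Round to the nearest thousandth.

1.075

At the given point, Q_d = 12.2 − 0.756(3.7)² + 0.0501(55000) − 3.8(51.1) = 12.2 − 10.3496 + 2755.5 − 194.18 = 2563.1704.
∂Q_d/∂Y = +0.0501, so E_I = 0.0501·(55000/2563.1704) ≈ 1.075.
E_I > 1: normal good (luxury).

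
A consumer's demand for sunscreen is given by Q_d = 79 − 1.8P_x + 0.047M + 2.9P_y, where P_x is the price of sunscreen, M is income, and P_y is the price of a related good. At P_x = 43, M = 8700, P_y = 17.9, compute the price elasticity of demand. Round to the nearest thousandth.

Evaluating quantity at (P_x, M, P_y) gives Q_d = 79 − 1.8(43) + 0.047(8700) + 2.9(17.9) = 79 − 77.4 + 408.9 + 51.91 = 462.41.
∂Q_d/∂P_x = −1.8, so E_p = (−1.8)·(43/462.41) ≈ -0.167.
|E_p| < 1: demand is inelastic.

-0.167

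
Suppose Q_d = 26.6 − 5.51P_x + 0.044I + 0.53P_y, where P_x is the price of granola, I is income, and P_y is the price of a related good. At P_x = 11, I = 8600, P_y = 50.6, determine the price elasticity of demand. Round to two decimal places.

Evaluating quantity at (P_x, I, P_y) gives Q_d = 26.6 − 5.51(11) + 0.044(8600) + 0.53(50.6) = 26.6 − 60.61 + 378.4 + 26.818 = 371.208.
∂Q_d/∂P_x = −5.51, so E_p = (−5.51)·(11/371.208) ≈ -0.16.
|E_p| < 1: demand is inelastic.

-0.16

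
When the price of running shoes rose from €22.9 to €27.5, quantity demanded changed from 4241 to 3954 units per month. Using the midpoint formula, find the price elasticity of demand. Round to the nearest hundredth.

%ΔQ = (3954 − 4241)/[(4241 + 3954)/2] = -287/4097.5 ≈ -0.0700.
%Δp = (27.5 − 22.9)/[(22.9 + 27.5)/2] = 4.6/25.2 ≈ 0.1825.
Arc elasticity E = %ΔQ/%Δp ≈ -0.0700/0.1825 ≈ -0.38.
|E| < 1: demand is inelastic over this range.

-0.38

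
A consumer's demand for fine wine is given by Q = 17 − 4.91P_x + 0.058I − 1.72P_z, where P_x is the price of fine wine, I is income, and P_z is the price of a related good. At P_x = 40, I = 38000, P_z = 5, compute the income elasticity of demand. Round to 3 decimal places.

Q = 17 − 4.91(40) + 0.058(38000) − 1.72(5) = 17 − 196.4 + 2204 − 8.6 = 2016.
∂Q/∂I = +0.058, so E_I = 0.058·(38000/2016) ≈ 1.093.
E_I > 1: normal good (luxury).

1.093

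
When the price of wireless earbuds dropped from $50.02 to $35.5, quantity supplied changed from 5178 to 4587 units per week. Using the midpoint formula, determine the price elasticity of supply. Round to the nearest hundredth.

0.36

%ΔQ = (4587 − 5178)/[(5178 + 4587)/2] = -591/4882.5 ≈ -0.1210.
%ΔP = (35.5 − 50.02)/[(50.02 + 35.5)/2] = -14.52/42.76 ≈ -0.3396.
Arc elasticity E = %ΔQ/%ΔP ≈ -0.1210/-0.3396 ≈ 0.36.
|E| < 1: supply is inelastic over this range.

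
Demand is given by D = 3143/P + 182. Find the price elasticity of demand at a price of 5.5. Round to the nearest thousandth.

At P = 5.5, D = 753.4545.
dD/dP = −3143/P² = −103.9008.
Point elasticity E = (dD/dP)·(P/D) = -103.9008 × 5.5/753.4545 ≈ -0.758.
|E| < 1, so demand is inelastic at this price.

-0.758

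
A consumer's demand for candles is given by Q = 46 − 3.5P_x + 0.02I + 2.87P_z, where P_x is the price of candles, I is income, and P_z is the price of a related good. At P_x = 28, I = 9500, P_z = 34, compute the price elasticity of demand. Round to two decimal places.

-0.42

At the given point, Q = 46 − 3.5(28) + 0.02(9500) + 2.87(34) = 46 − 98 + 190 + 97.58 = 235.58.
∂Q/∂P_x = −3.5, so E_p = (−3.5)·(28/235.58) ≈ -0.42.
|E_p| < 1: demand is inelastic.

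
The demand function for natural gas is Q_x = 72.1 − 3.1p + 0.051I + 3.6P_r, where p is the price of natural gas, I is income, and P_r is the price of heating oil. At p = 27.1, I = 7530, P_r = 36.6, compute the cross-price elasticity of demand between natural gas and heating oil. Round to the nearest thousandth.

0.261

First evaluate Q_x: 72.1 − 3.1(27.1) + 0.051(7530) + 3.6(36.6) = 72.1 − 84.01 + 384.03 + 131.76 = 503.88.
∂Q_x/∂P_r = +3.6, so E_xy = 3.6·(36.6/503.88) ≈ 0.261.
E_xy > 0: the goods are substitutes.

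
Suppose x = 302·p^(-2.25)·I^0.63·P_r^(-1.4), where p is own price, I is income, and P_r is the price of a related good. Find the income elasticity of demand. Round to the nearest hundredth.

For a Cobb–Douglas (constant-elasticity) form x = A·I^α·…, the elasticity with respect to I equals the exponent α at every point.
Here the exponent on I is 0.63, so the income elasticity of demand is 0.63.

0.63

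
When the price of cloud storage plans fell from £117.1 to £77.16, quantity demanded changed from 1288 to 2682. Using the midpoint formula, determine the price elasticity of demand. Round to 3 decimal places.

%ΔQ = (2682 − 1288)/[(1288 + 2682)/2] = 1394/1985 ≈ 0.7023.
%Δp = (77.16 − 117.1)/[(117.1 + 77.16)/2] = -39.94/97.13 ≈ -0.4112.
Arc elasticity E = %ΔQ/%Δp ≈ 0.7023/-0.4112 ≈ -1.708.
|E| > 1: demand is elastic over this range.

-1.708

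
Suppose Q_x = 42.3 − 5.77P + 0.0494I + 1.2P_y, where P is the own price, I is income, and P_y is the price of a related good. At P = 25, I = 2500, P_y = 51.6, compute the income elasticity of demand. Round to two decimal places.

1.48

Q_x = 42.3 − 5.77(25) + 0.0494(2500) + 1.2(51.6) = 42.3 − 144.25 + 123.5 + 61.92 = 83.47.
∂Q_x/∂I = +0.0494, so E_I = 0.0494·(2500/83.47) ≈ 1.48.
E_I > 1: normal good (luxury).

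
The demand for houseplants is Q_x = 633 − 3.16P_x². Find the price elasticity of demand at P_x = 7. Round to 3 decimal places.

At P_x = 7, Q_x = 478.16.
dQ_x/dP_x = −2·3.16·P_x = −44.24.
Point elasticity E = (dQ_x/dP_x)·(P_x/Q_x) = -44.24 × 7/478.16 ≈ -0.648.
|E| < 1, so demand is inelastic at this price.

-0.648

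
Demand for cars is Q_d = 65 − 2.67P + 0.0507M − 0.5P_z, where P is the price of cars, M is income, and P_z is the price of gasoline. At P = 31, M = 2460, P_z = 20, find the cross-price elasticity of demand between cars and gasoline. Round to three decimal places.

Evaluating quantity at (P, M, P_z) gives Q_d = 65 − 2.67(31) + 0.0507(2460) − 0.5(20) = 65 − 82.77 + 124.722 − 10 = 96.952.
∂Q_d/∂P_z = −0.5, so E_xy = -0.5·(20/96.952) ≈ -0.103.
E_xy < 0: the goods are complements.

-0.103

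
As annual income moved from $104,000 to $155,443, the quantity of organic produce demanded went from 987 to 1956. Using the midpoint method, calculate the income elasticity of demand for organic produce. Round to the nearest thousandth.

%ΔQ = (1956 − 987)/[(987+1956)/2] = 969/1471.5 ≈ 0.6585.
%ΔY = (155,443 − 104,000)/[(104,000+155,443)/2] = 51443/129721.5 ≈ 0.3966.
E_I = %ΔQ/%ΔY ≈ 1.661.
E_I > 1: normal good (luxury).

1.661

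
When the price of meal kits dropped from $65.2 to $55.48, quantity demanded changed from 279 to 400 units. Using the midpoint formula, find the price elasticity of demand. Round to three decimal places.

%Δq = (400 − 279)/[(279 + 400)/2] = 121/339.5 ≈ 0.3564.
%ΔP = (55.48 − 65.2)/[(65.2 + 55.48)/2] = -9.72/60.34 ≈ -0.1611.
Arc elasticity E = %Δq/%ΔP ≈ 0.3564/-0.1611 ≈ -2.213.
|E| > 1: demand is elastic over this range.

-2.213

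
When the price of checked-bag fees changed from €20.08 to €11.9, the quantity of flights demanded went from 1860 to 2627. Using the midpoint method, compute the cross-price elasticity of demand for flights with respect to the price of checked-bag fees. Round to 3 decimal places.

-0.668

%ΔQ_x = (2627 − 1860)/[(1860+2627)/2] = 767/2243.5 ≈ 0.3419.
%ΔP_y = (11.9 − 20.08)/[(20.08+11.9)/2] ≈ -0.5116.
E_xy = 0.3419/-0.5116 ≈ -0.668.
E_xy < 0, so flights and checked-bag fees are complements.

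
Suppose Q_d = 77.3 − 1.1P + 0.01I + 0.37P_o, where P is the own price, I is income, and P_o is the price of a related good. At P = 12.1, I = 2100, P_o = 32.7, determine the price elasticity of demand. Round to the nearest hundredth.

Evaluating quantity at (P, I, P_o) gives Q_d = 77.3 − 1.1(12.1) + 0.01(2100) + 0.37(32.7) = 77.3 − 13.31 + 21 + 12.099 = 97.089.
∂Q_d/∂P = −1.1, so E_p = (−1.1)·(12.1/97.089) ≈ -0.14.
|E_p| < 1: demand is inelastic.

-0.14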